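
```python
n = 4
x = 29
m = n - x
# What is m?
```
Trace:
  n=4
  n=4, x=29
  n=4, x=29, m=-25

Final answer: -25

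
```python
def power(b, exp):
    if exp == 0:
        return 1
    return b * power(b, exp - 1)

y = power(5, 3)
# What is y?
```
Call trace:
power(b=5, exp=3)
  power(b=5, exp=2)
    power(b=5, exp=1)
      power(b=5, exp=0)
      -> return 1
    -> return 5
  -> return 25
-> return 125

Final answer: 125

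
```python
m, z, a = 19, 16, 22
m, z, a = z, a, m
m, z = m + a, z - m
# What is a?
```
Trace:
  m=19, z=16, a=22
  m=16, z=22, a=19
  m=35, z=6, a=19

Final answer: 19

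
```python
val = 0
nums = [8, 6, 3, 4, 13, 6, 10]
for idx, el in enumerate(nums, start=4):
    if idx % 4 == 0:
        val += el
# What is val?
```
Trace:
  val=0
  val=8, idx=4, el=8
  val=8, idx=5, el=6
  val=8, idx=6, el=3
  val=8, idx=7, el=4
  val=21, idx=8, el=13
  val=21, idx=9, el=6
  val=21, idx=10, el=10

Final answer: 21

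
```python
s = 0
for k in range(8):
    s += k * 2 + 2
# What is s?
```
Trace:
  s=0
  s=2, k=0
  s=6, k=1
  s=12, k=2
  s=20, k=3
  s=30, k=4
  s=42, k=5
  s=56, k=6
  s=72, k=7

Final answer: 72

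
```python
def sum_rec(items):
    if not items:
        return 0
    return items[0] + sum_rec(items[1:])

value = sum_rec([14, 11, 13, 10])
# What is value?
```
Call trace:
sum_rec(items=[14, 11, 13, 10])
  sum_rec(items=[11, 13, 10])
    sum_rec(items=[13, 10])
      sum_rec(items=[10])
        sum_rec(items=[])
        -> return 0
      -> return 10
    -> return 23
  -> return 34
-> return 48

Final answer: 48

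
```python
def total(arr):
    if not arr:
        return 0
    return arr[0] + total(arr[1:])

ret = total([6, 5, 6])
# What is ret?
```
Call trace:
total(arr=[6, 5, 6])
  total(arr=[5, 6])
    total(arr=[6])
      total(arr=[])
      -> return 0
    -> return 6
  -> return 11
-> return 17

Final answer: 17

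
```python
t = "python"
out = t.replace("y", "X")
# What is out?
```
Trace:
  t='python'
  t='python', out='pXthon'

Final answer: 'pXthon'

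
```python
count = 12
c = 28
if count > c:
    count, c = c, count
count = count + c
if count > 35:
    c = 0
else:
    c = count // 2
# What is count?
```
Trace:
  count=12
  count=12, c=28
  count=12, c=28
  count=40, c=28
  count=40, c=0

Final answer: 40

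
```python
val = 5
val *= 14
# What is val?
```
Trace:
  val=5
  val=70

Final answer: 70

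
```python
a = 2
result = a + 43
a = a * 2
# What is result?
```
Trace:
  a=2
  a=2, result=45
  a=4, result=45

Final answer: 45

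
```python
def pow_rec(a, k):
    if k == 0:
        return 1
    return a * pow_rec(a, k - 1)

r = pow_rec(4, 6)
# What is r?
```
Call trace:
pow_rec(a=4, k=6)
  pow_rec(a=4, k=5)
    pow_rec(a=4, k=4)
      pow_rec(a=4, k=3)
        pow_rec(a=4, k=2)
          pow_rec(a=4, k=1)
            pow_rec(a=4, k=0)
            -> return 1
          -> return 4
        -> return 16
      -> return 64
    -> return 256
  -> return 1024
-> return 4096

Final answer: 4096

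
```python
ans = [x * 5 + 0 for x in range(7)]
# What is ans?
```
Trace:
  x=0
  x=1
  x=2
  x=3
  x=4
  x=5
  x=6
  ans=[0, 5, 10, 15, 20, 25, 30]

Final answer: [0, 5, 10, 15, 20, 25, 30]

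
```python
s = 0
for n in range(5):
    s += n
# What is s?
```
Trace:
  s=0
  s=0, n=0
  s=1, n=1
  s=3, n=2
  s=6, n=3
  s=10, n=4

Final answer: 10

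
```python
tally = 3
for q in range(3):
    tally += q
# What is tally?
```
Trace:
  tally=3
  tally=3, q=0
  tally=4, q=1
  tally=6, q=2

Final answer: 6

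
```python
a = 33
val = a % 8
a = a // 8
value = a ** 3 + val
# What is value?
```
Trace:
  a=33
  a=33, val=1
  a=4, val=1
  a=4, val=1, value=65

Final answer: 65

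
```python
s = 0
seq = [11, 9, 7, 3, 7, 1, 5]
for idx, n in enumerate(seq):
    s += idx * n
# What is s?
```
Trace:
  s=0
  s=0, idx=0, n=11
  s=9, idx=1, n=9
  s=23, idx=2, n=7
  s=32, idx=3, n=3
  s=60, idx=4, n=7
  s=65, idx=5, n=1
  s=95, idx=6, n=5

Final answer: 95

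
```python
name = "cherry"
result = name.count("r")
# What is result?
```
Trace:
  name='cherry'
  name='cherry', result=2

Final answer: 2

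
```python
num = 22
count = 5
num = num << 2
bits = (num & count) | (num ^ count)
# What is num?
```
Trace:
  num=22
  num=22, count=5
  num=88, count=5
  num=88, count=5, bits=93

Final answer: 88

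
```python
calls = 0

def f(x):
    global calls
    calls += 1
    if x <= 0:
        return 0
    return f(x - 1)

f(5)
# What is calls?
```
Call trace:
f(x=5)
  f(x=4)
    f(x=3)
      f(x=2)
        f(x=1)
          f(x=0)
          -> return 0
        -> return 0
      -> return 0
    -> return 0
  -> return 0
-> return 0

calls is incremented once per call. f is entered once for each x = 5, 4, 3, 2, 1, 0 (the x <= 0 call returns without recursing), i.e. 5 + 1 calls.
calls = 6

Final answer: 6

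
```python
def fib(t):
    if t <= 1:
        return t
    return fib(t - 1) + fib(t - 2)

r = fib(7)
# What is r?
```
Call trace (a repeated sub-call is expanded the first time; later identical calls just restate its return value):
fib(t=7)
  fib(t=6)
    fib(t=5)
      fib(t=4)
        fib(t=3)
          fib(t=2)
            fib(t=1)
            -> return 1
            fib(t=0)
            -> return 0
          -> return 1
          fib(t=1)
          -> return 1
        -> return 2
        fib(t=2) -> return 1  (same call as traced above)
      -> return 3
      fib(t=3) -> return 2  (same call as traced above)
    -> return 5
    fib(t=4) -> return 3  (same call as traced above)
  -> return 8
  fib(t=5) -> return 5  (same call as traced above)
-> return 13

Final answer: 13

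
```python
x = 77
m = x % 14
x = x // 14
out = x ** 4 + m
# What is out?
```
Trace:
  x=77
  x=77, m=7
  x=5, m=7
  x=5, m=7, out=632

Final answer: 632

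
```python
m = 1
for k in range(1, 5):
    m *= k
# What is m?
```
Trace:
  m=1
  m=1, k=1
  m=2, k=2
  m=6, k=3
  m=24, k=4

Final answer: 24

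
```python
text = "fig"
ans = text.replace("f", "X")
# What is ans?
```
Trace:
  text='fig'
  text='fig', ans='Xig'

Final answer: 'Xig'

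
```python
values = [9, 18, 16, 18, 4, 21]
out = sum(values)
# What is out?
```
Trace:
  values=[9, 18, 16, 18, 4, 21]
  values=[9, 18, 16, 18, 4, 21], out=86

Final answer: 86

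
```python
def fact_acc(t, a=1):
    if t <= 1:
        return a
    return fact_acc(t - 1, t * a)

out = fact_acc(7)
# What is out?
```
Call trace:
fact_acc(t=7, a=1)
  fact_acc(t=6, a=7)
    fact_acc(t=5, a=42)
      fact_acc(t=4, a=210)
        fact_acc(t=3, a=840)
          fact_acc(t=2, a=2520)
            fact_acc(t=1, a=5040)
            -> return 5040
          -> return 5040
        -> return 5040
      -> return 5040
    -> return 5040
  -> return 5040
-> return 5040

Final answer: 5040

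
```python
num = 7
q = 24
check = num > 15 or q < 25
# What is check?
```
Trace:
  num=7
  num=7, q=24
  num=7, q=24, check=True

Final answer: True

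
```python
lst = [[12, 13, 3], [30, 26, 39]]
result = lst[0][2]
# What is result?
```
Trace:
  lst=[[12, 13, 3], [30, 26, 39]]
  lst=[[12, 13, 3], [30, 26, 39]], result=3

Final answer: 3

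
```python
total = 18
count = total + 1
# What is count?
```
Trace:
  total=18
  total=18, count=19

Final answer: 19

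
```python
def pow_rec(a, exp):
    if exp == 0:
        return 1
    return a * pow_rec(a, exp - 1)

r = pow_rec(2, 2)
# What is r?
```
Call trace:
pow_rec(a=2, exp=2)
  pow_rec(a=2, exp=1)
    pow_rec(a=2, exp=0)
    -> return 1
  -> return 2
-> return 4

Final answer: 4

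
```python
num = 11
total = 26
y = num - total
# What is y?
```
Trace:
  num=11
  num=11, total=26
  num=11, total=26, y=-15

Final answer: -15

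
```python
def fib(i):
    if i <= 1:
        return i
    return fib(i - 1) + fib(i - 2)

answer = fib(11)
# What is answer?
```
Call trace (a repeated sub-call is expanded the first time; later identical calls just restate its return value):
fib(i=11)
  fib(i=10)
    fib(i=9)
      fib(i=8)
        fib(i=7)
          fib(i=6)
            fib(i=5)
              fib(i=4)
                fib(i=3)
                  fib(i=2)
                    fib(i=1)
                    -> return 1
                    fib(i=0)
                    -> return 0
                  -> return 1
                  fib(i=1)
                  -> return 1
                -> return 2
                fib(i=2) -> return 1  (same call as traced above)
              -> return 3
              fib(i=3) -> return 2  (same call as traced above)
            -> return 5
            fib(i=4) -> return 3  (same call as traced above)
          -> return 8
          fib(i=5) -> return 5  (same call as traced above)
        -> return 13
        fib(i=6) -> return 8  (same call as traced above)
      -> return 21
      fib(i=7) -> return 13  (same call as traced above)
    -> return 34
    fib(i=8) -> return 21  (same call as traced above)
  -> return 55
  fib(i=9) -> return 34  (same call as traced above)
-> return 89

Final answer: 89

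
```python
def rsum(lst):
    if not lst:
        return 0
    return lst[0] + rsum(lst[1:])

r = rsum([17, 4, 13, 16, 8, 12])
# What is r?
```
Call trace:
rsum(lst=[17, 4, 13, 16, 8, 12])
  rsum(lst=[4, 13, 16, 8, 12])
    rsum(lst=[13, 16, 8, 12])
      rsum(lst=[16, 8, 12])
        rsum(lst=[8, 12])
          rsum(lst=[12])
            rsum(lst=[])
            -> return 0
          -> return 12
        -> return 20
      -> return 36
    -> return 49
  -> return 53
-> return 70

Final answer: 70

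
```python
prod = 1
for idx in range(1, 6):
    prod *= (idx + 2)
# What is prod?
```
Trace:
  prod=1
  prod=3, idx=1
  prod=12, idx=2
  prod=60, idx=3
  prod=360, idx=4
  prod=2520, idx=5

Final answer: 2520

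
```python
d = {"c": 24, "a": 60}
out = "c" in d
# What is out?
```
Trace:
  d={'c': 24, 'a': 60}
  d={'c': 24, 'a': 60}, out=True

Final answer: True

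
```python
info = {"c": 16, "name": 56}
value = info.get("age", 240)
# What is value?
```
Trace:
  info={'c': 16, 'name': 56}
  info={'c': 16, 'name': 56}, value=240

Final answer: 240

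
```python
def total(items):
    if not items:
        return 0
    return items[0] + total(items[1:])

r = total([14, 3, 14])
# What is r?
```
Call trace:
total(items=[14, 3, 14])
  total(items=[3, 14])
    total(items=[14])
      total(items=[])
      -> return 0
    -> return 14
  -> return 17
-> return 31

Final answer: 31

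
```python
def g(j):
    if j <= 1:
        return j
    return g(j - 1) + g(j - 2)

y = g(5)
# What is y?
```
Call trace (a repeated sub-call is expanded the first time; later identical calls just restate its return value):
g(j=5)
  g(j=4)
    g(j=3)
      g(j=2)
        g(j=1)
        -> return 1
        g(j=0)
        -> return 0
      -> return 1
      g(j=1)
      -> return 1
    -> return 2
    g(j=2) -> return 1  (same call as traced above)
  -> return 3
  g(j=3) -> return 2  (same call as traced above)
-> return 5

Final answer: 5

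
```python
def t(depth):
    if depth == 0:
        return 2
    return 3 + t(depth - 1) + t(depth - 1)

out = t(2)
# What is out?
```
Call trace (a repeated sub-call is expanded the first time; later identical calls just restate its return value):
t(depth=2)
  t(depth=1)
    t(depth=0)
    -> return 2
    t(depth=0)
    -> return 2
  -> return 7
  t(depth=1) -> return 7  (same call as traced above)
-> return 17

Final answer: 17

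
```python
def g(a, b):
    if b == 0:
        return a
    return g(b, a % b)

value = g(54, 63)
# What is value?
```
Call trace:
g(a=54, b=63)
  g(a=63, b=54)
    g(a=54, b=9)
      g(a=9, b=0)
      -> return 9
    -> return 9
  -> return 9
-> return 9

Final answer: 9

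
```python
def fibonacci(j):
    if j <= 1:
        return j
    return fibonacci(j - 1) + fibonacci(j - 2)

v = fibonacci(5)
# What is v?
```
Call trace (a repeated sub-call is expanded the first time; later identical calls just restate its return value):
fibonacci(j=5)
  fibonacci(j=4)
    fibonacci(j=3)
      fibonacci(j=2)
        fibonacci(j=1)
        -> return 1
        fibonacci(j=0)
        -> return 0
      -> return 1
      fibonacci(j=1)
      -> return 1
    -> return 2
    fibonacci(j=2) -> return 1  (same call as traced above)
  -> return 3
  fibonacci(j=3) -> return 2  (same call as traced above)
-> return 5

Final answer: 5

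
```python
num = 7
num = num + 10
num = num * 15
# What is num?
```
Trace:
  num=7
  num=17
  num=255

Final answer: 255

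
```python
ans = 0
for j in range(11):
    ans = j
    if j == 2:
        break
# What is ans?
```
Trace:
  ans=0
  ans=0, j=0
  ans=1, j=1
  ans=2, j=2

Final answer: 2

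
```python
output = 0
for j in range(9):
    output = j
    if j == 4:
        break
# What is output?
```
Trace:
  output=0
  output=0, j=0
  output=1, j=1
  output=2, j=2
  output=3, j=3
  output=4, j=4

Final answer: 4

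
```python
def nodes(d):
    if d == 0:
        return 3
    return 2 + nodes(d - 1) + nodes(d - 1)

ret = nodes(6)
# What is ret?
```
Call trace (a repeated sub-call is expanded the first time; later identical calls just restate its return value):
nodes(d=6)
  nodes(d=5)
    nodes(d=4)
      nodes(d=3)
        nodes(d=2)
          nodes(d=1)
            nodes(d=0)
            -> return 3
            nodes(d=0)
            -> return 3
          -> return 8
          nodes(d=1) -> return 8  (same call as traced above)
        -> return 18
        nodes(d=2) -> return 18  (same call as traced above)
      -> return 38
      nodes(d=3) -> return 38  (same call as traced above)
    -> return 78
    nodes(d=4) -> return 78  (same call as traced above)
  -> return 158
  nodes(d=5) -> return 158  (same call as traced above)
-> return 318

Final answer: 318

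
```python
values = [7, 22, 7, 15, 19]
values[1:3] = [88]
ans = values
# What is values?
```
Trace:
  values=[7, 22, 7, 15, 19]
  values=[7, 88, 15, 19]
  values=[7, 88, 15, 19], ans=[7, 88, 15, 19]

Final answer: [7, 88, 15, 19]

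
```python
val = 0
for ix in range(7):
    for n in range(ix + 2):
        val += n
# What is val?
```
Trace:
  val=0
  val=0, ix=0, n=0
  val=1, ix=0, n=1
  val=1, ix=1, n=0
  val=2, ix=1, n=1
  val=4, ix=1, n=2
  val=4, ix=2, n=0
  val=5, ix=2, n=1
  val=7, ix=2, n=2
  val=10, ix=2, n=3
  val=10, ix=3, n=0
  val=11, ix=3, n=1
  val=13, ix=3, n=2
  val=16, ix=3, n=3
  val=20, ix=3, n=4
  val=20, ix=4, n=0
  val=21, ix=4, n=1
  val=23, ix=4, n=2
  val=26, ix=4, n=3
  val=30, ix=4, n=4
  val=35, ix=4, n=5
  val=35, ix=5, n=0
  val=36, ix=5, n=1
  val=38, ix=5, n=2
  val=41, ix=5, n=3
  val=45, ix=5, n=4
  val=50, ix=5, n=5
  val=56, ix=5, n=6
  val=56, ix=6, n=0
  val=57, ix=6, n=1
  val=59, ix=6, n=2
  val=62, ix=6, n=3
  val=66, ix=6, n=4
  val=71, ix=6, n=5
  val=77, ix=6, n=6
  val=84, ix=6, n=7

Final answer: 84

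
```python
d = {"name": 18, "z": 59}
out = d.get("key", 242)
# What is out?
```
Trace:
  d={'name': 18, 'z': 59}
  d={'name': 18, 'z': 59}, out=242

Final answer: 242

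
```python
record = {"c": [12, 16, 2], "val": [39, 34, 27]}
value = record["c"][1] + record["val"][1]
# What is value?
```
Trace:
  record={'c': [12, 16, 2], 'val': [39, 34, 27]}
  record={'c': [12, 16, 2], 'val': [39, 34, 27]}, value=50

Final answer: 50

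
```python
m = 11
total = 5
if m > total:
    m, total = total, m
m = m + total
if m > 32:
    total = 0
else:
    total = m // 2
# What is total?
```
Trace:
  m=11
  m=11, total=5
  m=5, total=11
  m=16, total=11
  m=16, total=8

Final answer: 8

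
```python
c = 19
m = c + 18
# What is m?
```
Trace:
  c=19
  c=19, m=37

Final answer: 37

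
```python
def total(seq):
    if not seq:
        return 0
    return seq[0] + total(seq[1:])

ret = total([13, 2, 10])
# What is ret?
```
Call trace:
total(seq=[13, 2, 10])
  total(seq=[2, 10])
    total(seq=[10])
      total(seq=[])
      -> return 0
    -> return 10
  -> return 12
-> return 25

Final answer: 25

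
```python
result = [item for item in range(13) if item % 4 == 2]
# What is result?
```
Trace:
  item=0
  item=1
  item=2
  item=3
  item=4
  item=5
  item=6
  item=7
  item=8
  item=9
  item=10
  item=11
  item=12
  result=[2, 6, 10]

Final answer: [2, 6, 10]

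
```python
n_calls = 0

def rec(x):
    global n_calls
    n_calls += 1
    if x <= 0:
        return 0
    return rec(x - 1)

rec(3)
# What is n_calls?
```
Call trace:
rec(x=3)
  rec(x=2)
    rec(x=1)
      rec(x=0)
      -> return 0
    -> return 0
  -> return 0
-> return 0

n_calls is incremented once per call. rec is entered once for each x = 3, 2, 1, 0 (the x <= 0 call returns without recursing), i.e. 3 + 1 calls.
n_calls = 4

Final answer: 4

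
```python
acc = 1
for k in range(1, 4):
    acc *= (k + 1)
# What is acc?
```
Trace:
  acc=1
  acc=2, k=1
  acc=6, k=2
  acc=24, k=3

Final answer: 24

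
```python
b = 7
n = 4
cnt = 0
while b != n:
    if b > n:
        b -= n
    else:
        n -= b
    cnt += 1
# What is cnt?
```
Trace:
  b=7
  b=7, n=4
  b=7, n=4, cnt=0
  b=3, n=4, cnt=1
  b=3, n=1, cnt=2
  b=2, n=1, cnt=3
  b=1, n=1, cnt=4

Final answer: 4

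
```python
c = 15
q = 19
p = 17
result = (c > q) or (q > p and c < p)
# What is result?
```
Trace:
  c=15
  c=15, q=19
  c=15, q=19, p=17
  c=15, q=19, p=17, result=True

Final answer: True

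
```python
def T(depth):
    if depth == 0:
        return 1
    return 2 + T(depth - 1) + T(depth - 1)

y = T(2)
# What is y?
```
Call trace (a repeated sub-call is expanded the first time; later identical calls just restate its return value):
T(depth=2)
  T(depth=1)
    T(depth=0)
    -> return 1
    T(depth=0)
    -> return 1
  -> return 4
  T(depth=1) -> return 4  (same call as traced above)
-> return 10

Final answer: 10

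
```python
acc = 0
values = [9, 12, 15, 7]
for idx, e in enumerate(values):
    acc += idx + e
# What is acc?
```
Trace:
  acc=0
  acc=9, idx=0, e=9
  acc=22, idx=1, e=12
  acc=39, idx=2, e=15
  acc=49, idx=3, e=7

Final answer: 49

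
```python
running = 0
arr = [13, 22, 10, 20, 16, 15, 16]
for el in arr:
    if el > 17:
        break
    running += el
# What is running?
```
Trace:
  running=0
  running=13, el=13
  running=13, el=22

Final answer: 13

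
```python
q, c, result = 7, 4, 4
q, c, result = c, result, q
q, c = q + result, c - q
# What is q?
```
Trace:
  q=7, c=4, result=4
  q=4, c=4, result=7
  q=11, c=0, result=7

Final answer: 11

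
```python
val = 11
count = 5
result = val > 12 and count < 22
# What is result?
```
Trace:
  val=11
  val=11, count=5
  val=11, count=5, result=False

Final answer: False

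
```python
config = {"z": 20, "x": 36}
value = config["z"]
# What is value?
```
Trace:
  config={'z': 20, 'x': 36}
  config={'z': 20, 'x': 36}, value=20

Final answer: 20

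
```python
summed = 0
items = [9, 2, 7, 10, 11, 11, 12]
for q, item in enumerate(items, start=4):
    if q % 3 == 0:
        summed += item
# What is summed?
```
Trace:
  summed=0
  summed=0, q=4, item=9
  summed=0, q=5, item=2
  summed=7, q=6, item=7
  summed=7, q=7, item=10
  summed=7, q=8, item=11
  summed=18, q=9, item=11
  summed=18, q=10, item=12

Final answer: 18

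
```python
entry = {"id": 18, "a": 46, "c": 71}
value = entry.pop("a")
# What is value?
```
Trace:
  entry={'id': 18, 'a': 46, 'c': 71}
  entry={'id': 18, 'c': 71}, value=46

Final answer: 46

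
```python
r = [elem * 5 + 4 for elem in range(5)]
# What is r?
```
Trace:
  elem=0
  elem=1
  elem=2
  elem=3
  elem=4
  r=[4, 9, 14, 19, 24]

Final answer: [4, 9, 14, 19, 24]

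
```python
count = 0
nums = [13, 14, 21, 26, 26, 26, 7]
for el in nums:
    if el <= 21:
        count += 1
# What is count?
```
Trace:
  count=0
  count=1, el=13
  count=2, el=14
  count=3, el=21
  count=3, el=26
  count=3, el=26
  count=3, el=26
  count=4, el=7

Final answer: 4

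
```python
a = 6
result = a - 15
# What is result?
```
Trace:
  a=6
  a=6, result=-9

Final answer: -9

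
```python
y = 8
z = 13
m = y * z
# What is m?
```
Trace:
  y=8
  y=8, z=13
  y=8, z=13, m=104

Final answer: 104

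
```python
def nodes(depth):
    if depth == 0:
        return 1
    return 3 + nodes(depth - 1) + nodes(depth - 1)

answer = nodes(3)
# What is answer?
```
Call trace (a repeated sub-call is expanded the first time; later identical calls just restate its return value):
nodes(depth=3)
  nodes(depth=2)
    nodes(depth=1)
      nodes(depth=0)
      -> return 1
      nodes(depth=0)
      -> return 1
    -> return 5
    nodes(depth=1) -> return 5  (same call as traced above)
  -> return 13
  nodes(depth=2) -> return 13  (same call as traced above)
-> return 29

Final answer: 29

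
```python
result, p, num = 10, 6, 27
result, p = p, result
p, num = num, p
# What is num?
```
Trace:
  result=10, p=6, num=27
  result=6, p=10, num=27
  result=6, p=27, num=10

Final answer: 10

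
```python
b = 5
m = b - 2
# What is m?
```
Trace:
  b=5
  b=5, m=3

Final answer: 3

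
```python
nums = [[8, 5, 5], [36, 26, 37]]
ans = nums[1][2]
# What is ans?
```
Trace:
  nums=[[8, 5, 5], [36, 26, 37]]
  nums=[[8, 5, 5], [36, 26, 37]], ans=37

Final answer: 37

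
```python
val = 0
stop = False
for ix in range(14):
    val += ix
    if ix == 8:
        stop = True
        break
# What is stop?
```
Trace:
  val=0
  val=0, stop=False
  val=0, stop=False, ix=0
  val=1, stop=False, ix=1
  val=3, stop=False, ix=2
  val=6, stop=False, ix=3
  val=10, stop=False, ix=4
  val=15, stop=False, ix=5
  val=21, stop=False, ix=6
  val=28, stop=False, ix=7
  val=36, stop=True, ix=8

Final answer: True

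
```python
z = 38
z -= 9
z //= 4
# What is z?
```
Trace:
  z=38
  z=29
  z=7

Final answer: 7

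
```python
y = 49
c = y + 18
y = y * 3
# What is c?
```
Trace:
  y=49
  y=49, c=67
  y=147, c=67

Final answer: 67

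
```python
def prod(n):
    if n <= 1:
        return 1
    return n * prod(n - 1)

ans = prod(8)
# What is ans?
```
Call trace:
prod(n=8)
  prod(n=7)
    prod(n=6)
      prod(n=5)
        prod(n=4)
          prod(n=3)
            prod(n=2)
              prod(n=1)
              -> return 1
            -> return 2
          -> return 6
        -> return 24
      -> return 120
    -> return 720
  -> return 5040
-> return 40320

Final answer: 40320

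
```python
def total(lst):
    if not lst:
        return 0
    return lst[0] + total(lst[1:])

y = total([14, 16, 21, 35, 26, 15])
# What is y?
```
Call trace:
total(lst=[14, 16, 21, 35, 26, 15])
  total(lst=[16, 21, 35, 26, 15])
    total(lst=[21, 35, 26, 15])
      total(lst=[35, 26, 15])
        total(lst=[26, 15])
          total(lst=[15])
            total(lst=[])
            -> return 0
          -> return 15
        -> return 41
      -> return 76
    -> return 97
  -> return 113
-> return 127

Final answer: 127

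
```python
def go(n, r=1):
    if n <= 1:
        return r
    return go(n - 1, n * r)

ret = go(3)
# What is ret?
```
Call trace:
go(n=3, r=1)
  go(n=2, r=3)
    go(n=1, r=6)
    -> return 6
  -> return 6
-> return 6

Final answer: 6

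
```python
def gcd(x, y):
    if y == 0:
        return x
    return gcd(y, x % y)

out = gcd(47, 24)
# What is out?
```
Call trace:
gcd(x=47, y=24)
  gcd(x=24, y=23)
    gcd(x=23, y=1)
      gcd(x=1, y=0)
      -> return 1
    -> return 1
  -> return 1
-> return 1

Final answer: 1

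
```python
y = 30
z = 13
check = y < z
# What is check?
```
Trace:
  y=30
  y=30, z=13
  y=30, z=13, check=False

Final answer: False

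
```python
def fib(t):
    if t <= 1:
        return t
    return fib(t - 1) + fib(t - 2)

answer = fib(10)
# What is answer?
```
Call trace (a repeated sub-call is expanded the first time; later identical calls just restate its return value):
fib(t=10)
  fib(t=9)
    fib(t=8)
      fib(t=7)
        fib(t=6)
          fib(t=5)
            fib(t=4)
              fib(t=3)
                fib(t=2)
                  fib(t=1)
                  -> return 1
                  fib(t=0)
                  -> return 0
                -> return 1
                fib(t=1)
                -> return 1
              -> return 2
              fib(t=2) -> return 1  (same call as traced above)
            -> return 3
            fib(t=3) -> return 2  (same call as traced above)
          -> return 5
          fib(t=4) -> return 3  (same call as traced above)
        -> return 8
        fib(t=5) -> return 5  (same call as traced above)
      -> return 13
      fib(t=6) -> return 8  (same call as traced above)
    -> return 21
    fib(t=7) -> return 13  (same call as traced above)
  -> return 34
  fib(t=8) -> return 21  (same call as traced above)
-> return 55

Final answer: 55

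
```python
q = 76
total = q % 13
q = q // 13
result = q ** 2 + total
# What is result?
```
Trace:
  q=76
  q=76, total=11
  q=5, total=11
  q=5, total=11, result=36

Final answer: 36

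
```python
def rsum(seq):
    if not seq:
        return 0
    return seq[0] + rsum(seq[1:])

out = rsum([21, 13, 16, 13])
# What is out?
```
Call trace:
rsum(seq=[21, 13, 16, 13])
  rsum(seq=[13, 16, 13])
    rsum(seq=[16, 13])
      rsum(seq=[13])
        rsum(seq=[])
        -> return 0
      -> return 13
    -> return 29
  -> return 42
-> return 63

Final answer: 63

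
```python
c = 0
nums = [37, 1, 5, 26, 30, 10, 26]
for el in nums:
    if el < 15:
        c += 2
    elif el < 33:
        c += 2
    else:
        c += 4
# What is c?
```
Trace:
  c=0
  c=4, el=37
  c=6, el=1
  c=8, el=5
  c=10, el=26
  c=12, el=30
  c=14, el=10
  c=16, el=26

Final answer: 16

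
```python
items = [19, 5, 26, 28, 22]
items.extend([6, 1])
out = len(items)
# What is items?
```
Trace:
  items=[19, 5, 26, 28, 22]
  items=[19, 5, 26, 28, 22, 6, 1]
  items=[19, 5, 26, 28, 22, 6, 1], out=7

Final answer: [19, 5, 26, 28, 22, 6, 1]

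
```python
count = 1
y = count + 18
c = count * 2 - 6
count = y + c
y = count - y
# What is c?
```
Trace:
  count=1
  count=1, y=19
  count=1, y=19, c=-4
  count=15, y=19, c=-4
  count=15, y=-4, c=-4

Final answer: -4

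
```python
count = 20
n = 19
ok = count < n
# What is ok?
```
Trace:
  count=20
  count=20, n=19
  count=20, n=19, ok=False

Final answer: False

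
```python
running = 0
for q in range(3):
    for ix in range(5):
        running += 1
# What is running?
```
Trace:
  running=0
  running=1, q=0, ix=0
  running=2, q=0, ix=1
  running=3, q=0, ix=2
  running=4, q=0, ix=3
  running=5, q=0, ix=4
  running=6, q=1, ix=0
  running=7, q=1, ix=1
  running=8, q=1, ix=2
  running=9, q=1, ix=3
  running=10, q=1, ix=4
  running=11, q=2, ix=0
  running=12, q=2, ix=1
  running=13, q=2, ix=2
  running=14, q=2, ix=3
  running=15, q=2, ix=4

Final answer: 15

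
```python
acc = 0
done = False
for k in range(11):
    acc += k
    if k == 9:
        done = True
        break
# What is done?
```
Trace:
  acc=0
  acc=0, done=False
  acc=0, done=False, k=0
  acc=1, done=False, k=1
  acc=3, done=False, k=2
  acc=6, done=False, k=3
  acc=10, done=False, k=4
  acc=15, done=False, k=5
  acc=21, done=False, k=6
  acc=28, done=False, k=7
  acc=36, done=False, k=8
  acc=45, done=True, k=9

Final answer: True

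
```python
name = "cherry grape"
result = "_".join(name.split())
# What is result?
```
Trace:
  name='cherry grape'
  name='cherry grape', result='cherry_grape'

Final answer: 'cherry_grape'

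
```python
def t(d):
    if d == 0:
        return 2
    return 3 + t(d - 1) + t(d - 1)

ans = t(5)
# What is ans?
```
Call trace (a repeated sub-call is expanded the first time; later identical calls just restate its return value):
t(d=5)
  t(d=4)
    t(d=3)
      t(d=2)
        t(d=1)
          t(d=0)
          -> return 2
          t(d=0)
          -> return 2
        -> return 7
        t(d=1) -> return 7  (same call as traced above)
      -> return 17
      t(d=2) -> return 17  (same call as traced above)
    -> return 37
    t(d=3) -> return 37  (same call as traced above)
  -> return 77
  t(d=4) -> return 77  (same call as traced above)
-> return 157

Final answer: 157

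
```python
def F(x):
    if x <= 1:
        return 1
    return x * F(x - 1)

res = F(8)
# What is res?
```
Call trace:
F(x=8)
  F(x=7)
    F(x=6)
      F(x=5)
        F(x=4)
          F(x=3)
            F(x=2)
              F(x=1)
              -> return 1
            -> return 2
          -> return 6
        -> return 24
      -> return 120
    -> return 720
  -> return 5040
-> return 40320

Final answer: 40320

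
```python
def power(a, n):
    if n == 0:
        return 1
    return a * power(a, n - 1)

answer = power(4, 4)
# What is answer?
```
Call trace:
power(a=4, n=4)
  power(a=4, n=3)
    power(a=4, n=2)
      power(a=4, n=1)
        power(a=4, n=0)
        -> return 1
      -> return 4
    -> return 16
  -> return 64
-> return 256

Final answer: 256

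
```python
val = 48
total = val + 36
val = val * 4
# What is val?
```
Trace:
  val=48
  val=48, total=84
  val=192, total=84

Final answer: 192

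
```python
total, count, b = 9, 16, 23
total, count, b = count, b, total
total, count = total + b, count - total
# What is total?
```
Trace:
  total=9, count=16, b=23
  total=16, count=23, b=9
  total=25, count=7, b=9

Final answer: 25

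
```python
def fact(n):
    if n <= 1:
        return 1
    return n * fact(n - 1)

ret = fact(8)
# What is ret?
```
Call trace:
fact(n=8)
  fact(n=7)
    fact(n=6)
      fact(n=5)
        fact(n=4)
          fact(n=3)
            fact(n=2)
              fact(n=1)
              -> return 1
            -> return 2
          -> return 6
        -> return 24
      -> return 120
    -> return 720
  -> return 5040
-> return 40320

Final answer: 40320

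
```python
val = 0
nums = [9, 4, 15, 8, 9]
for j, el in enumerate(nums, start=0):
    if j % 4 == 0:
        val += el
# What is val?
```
Trace:
  val=0
  val=9, j=0, el=9
  val=9, j=1, el=4
  val=9, j=2, el=15
  val=9, j=3, el=8
  val=18, j=4, el=9

Final answer: 18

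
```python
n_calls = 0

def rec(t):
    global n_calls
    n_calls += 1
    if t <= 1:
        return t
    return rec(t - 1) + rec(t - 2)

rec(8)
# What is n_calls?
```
Call trace (a repeated sub-call is expanded the first time; later identical calls just restate its return value):
rec(t=8)
  rec(t=7)
    rec(t=6)
      rec(t=5)
        rec(t=4)
          rec(t=3)
            rec(t=2)
              rec(t=1)
              -> return 1
              rec(t=0)
              -> return 0
            -> return 1
            rec(t=1)
            -> return 1
          -> return 2
          rec(t=2) -> return 1  (same call as traced above)
        -> return 3
        rec(t=3) -> return 2  (same call as traced above)
      -> return 5
      rec(t=4) -> return 3  (same call as traced above)
    -> return 8
    rec(t=5) -> return 5  (same call as traced above)
  -> return 13
  rec(t=6) -> return 8  (same call as traced above)
-> return 21

n_calls is incremented once per call, so count the calls in each subtree. Let C(t) = number of calls made by rec(t).
C(0) = C(1) = 1 (base case, no recursion); C(t) = 1 + C(t - 1) + C(t - 2) otherwise.
C(2) = 1 + C(1) + C(0) = 1 + 1 + 1 = 3
C(3) = 1 + C(2) + C(1) = 1 + 3 + 1 = 5
C(4) = 1 + C(3) + C(2) = 1 + 5 + 3 = 9
C(5) = 1 + C(4) + C(3) = 1 + 9 + 5 = 15
C(6) = 1 + C(5) + C(4) = 1 + 15 + 9 = 25
C(7) = 1 + C(6) + C(5) = 1 + 25 + 15 = 41
C(8) = 1 + C(7) + C(6) = 1 + 41 + 25 = 67
n_calls = C(8) = 67

Final answer: 67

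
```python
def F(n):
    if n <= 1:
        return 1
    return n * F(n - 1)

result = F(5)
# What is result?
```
Call trace:
F(n=5)
  F(n=4)
    F(n=3)
      F(n=2)
        F(n=1)
        -> return 1
      -> return 2
    -> return 6
  -> return 24
-> return 120

Final answer: 120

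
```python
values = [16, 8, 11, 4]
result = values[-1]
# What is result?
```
Trace:
  values=[16, 8, 11, 4]
  values=[16, 8, 11, 4], result=4

Final answer: 4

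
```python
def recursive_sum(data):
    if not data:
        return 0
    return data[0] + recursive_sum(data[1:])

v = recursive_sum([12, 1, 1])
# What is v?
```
Call trace:
recursive_sum(data=[12, 1, 1])
  recursive_sum(data=[1, 1])
    recursive_sum(data=[1])
      recursive_sum(data=[])
      -> return 0
    -> return 1
  -> return 2
-> return 14

Final answer: 14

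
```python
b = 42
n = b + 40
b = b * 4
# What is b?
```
Trace:
  b=42
  b=42, n=82
  b=168, n=82

Final answer: 168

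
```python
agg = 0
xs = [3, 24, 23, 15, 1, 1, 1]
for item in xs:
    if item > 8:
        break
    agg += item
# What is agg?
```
Trace:
  agg=0
  agg=3, item=3
  agg=3, item=24

Final answer: 3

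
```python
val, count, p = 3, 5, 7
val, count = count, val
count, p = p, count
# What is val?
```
Trace:
  val=3, count=5, p=7
  val=5, count=3, p=7
  val=5, count=7, p=3

Final answer: 5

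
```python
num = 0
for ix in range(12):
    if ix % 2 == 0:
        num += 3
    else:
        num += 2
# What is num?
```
Trace:
  num=0
  num=3, ix=0
  num=5, ix=1
  num=8, ix=2
  num=10, ix=3
  num=13, ix=4
  num=15, ix=5
  num=18, ix=6
  num=20, ix=7
  num=23, ix=8
  num=25, ix=9
  num=28, ix=10
  num=30, ix=11

Final answer: 30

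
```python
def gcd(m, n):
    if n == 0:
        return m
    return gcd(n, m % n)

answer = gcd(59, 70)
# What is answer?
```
Call trace:
gcd(m=59, n=70)
  gcd(m=70, n=59)
    gcd(m=59, n=11)
      gcd(m=11, n=4)
        gcd(m=4, n=3)
          gcd(m=3, n=1)
            gcd(m=1, n=0)
            -> return 1
          -> return 1
        -> return 1
      -> return 1
    -> return 1
  -> return 1
-> return 1

Final answer: 1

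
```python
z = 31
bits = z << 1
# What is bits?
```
Trace:
  z=31
  z=31, bits=62

Final answer: 62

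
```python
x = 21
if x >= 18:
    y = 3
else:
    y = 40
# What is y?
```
Trace:
  x=21
  x=21, y=3

Final answer: 3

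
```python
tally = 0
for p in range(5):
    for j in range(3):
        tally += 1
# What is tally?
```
Trace:
  tally=0
  tally=1, p=0, j=0
  tally=2, p=0, j=1
  tally=3, p=0, j=2
  tally=4, p=1, j=0
  tally=5, p=1, j=1
  tally=6, p=1, j=2
  tally=7, p=2, j=0
  tally=8, p=2, j=1
  tally=9, p=2, j=2
  tally=10, p=3, j=0
  tally=11, p=3, j=1
  tally=12, p=3, j=2
  tally=13, p=4, j=0
  tally=14, p=4, j=1
  tally=15, p=4, j=2

Final answer: 15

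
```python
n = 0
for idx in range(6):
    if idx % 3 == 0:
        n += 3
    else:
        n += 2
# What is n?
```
Trace:
  n=0
  n=3, idx=0
  n=5, idx=1
  n=7, idx=2
  n=10, idx=3
  n=12, idx=4
  n=14, idx=5

Final answer: 14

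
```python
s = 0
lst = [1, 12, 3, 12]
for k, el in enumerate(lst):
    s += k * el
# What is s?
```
Trace:
  s=0
  s=0, k=0, el=1
  s=12, k=1, el=12
  s=18, k=2, el=3
  s=54, k=3, el=12

Final answer: 54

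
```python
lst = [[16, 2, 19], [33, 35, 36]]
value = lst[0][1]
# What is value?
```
Trace:
  lst=[[16, 2, 19], [33, 35, 36]]
  lst=[[16, 2, 19], [33, 35, 36]], value=2

Final answer: 2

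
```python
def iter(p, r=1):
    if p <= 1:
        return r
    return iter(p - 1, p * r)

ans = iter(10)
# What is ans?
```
Call trace:
iter(p=10, r=1)
  iter(p=9, r=10)
    iter(p=8, r=90)
      iter(p=7, r=720)
        iter(p=6, r=5040)
          iter(p=5, r=30240)
            iter(p=4, r=151200)
              iter(p=3, r=604800)
                iter(p=2, r=1814400)
                  iter(p=1, r=3628800)
                  -> return 3628800
                -> return 3628800
              -> return 3628800
            -> return 3628800
          -> return 3628800
        -> return 3628800
      -> return 3628800
    -> return 3628800
  -> return 3628800
-> return 3628800

Final answer: 3628800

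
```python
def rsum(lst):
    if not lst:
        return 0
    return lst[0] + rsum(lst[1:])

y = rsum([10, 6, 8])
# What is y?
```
Call trace:
rsum(lst=[10, 6, 8])
  rsum(lst=[6, 8])
    rsum(lst=[8])
      rsum(lst=[])
      -> return 0
    -> return 8
  -> return 14
-> return 24

Final answer: 24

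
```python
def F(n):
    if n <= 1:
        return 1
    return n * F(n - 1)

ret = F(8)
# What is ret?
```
Call trace:
F(n=8)
  F(n=7)
    F(n=6)
      F(n=5)
        F(n=4)
          F(n=3)
            F(n=2)
              F(n=1)
              -> return 1
            -> return 2
          -> return 6
        -> return 24
      -> return 120
    -> return 720
  -> return 5040
-> return 40320

Final answer: 40320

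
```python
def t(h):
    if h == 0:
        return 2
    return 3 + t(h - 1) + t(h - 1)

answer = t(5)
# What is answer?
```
Call trace (a repeated sub-call is expanded the first time; later identical calls just restate its return value):
t(h=5)
  t(h=4)
    t(h=3)
      t(h=2)
        t(h=1)
          t(h=0)
          -> return 2
          t(h=0)
          -> return 2
        -> return 7
        t(h=1) -> return 7  (same call as traced above)
      -> return 17
      t(h=2) -> return 17  (same call as traced above)
    -> return 37
    t(h=3) -> return 37  (same call as traced above)
  -> return 77
  t(h=4) -> return 77  (same call as traced above)
-> return 157

Final answer: 157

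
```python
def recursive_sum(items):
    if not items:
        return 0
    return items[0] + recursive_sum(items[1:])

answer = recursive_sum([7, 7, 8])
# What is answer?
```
Call trace:
recursive_sum(items=[7, 7, 8])
  recursive_sum(items=[7, 8])
    recursive_sum(items=[8])
      recursive_sum(items=[])
      -> return 0
    -> return 8
  -> return 15
-> return 22

Final answer: 22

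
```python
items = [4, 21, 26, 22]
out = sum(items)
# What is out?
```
Trace:
  items=[4, 21, 26, 22]
  items=[4, 21, 26, 22], out=73

Final answer: 73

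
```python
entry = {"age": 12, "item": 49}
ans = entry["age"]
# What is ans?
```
Trace:
  entry={'age': 12, 'item': 49}
  entry={'age': 12, 'item': 49}, ans=12

Final answer: 12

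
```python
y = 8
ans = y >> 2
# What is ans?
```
Trace:
  y=8
  y=8, ans=2

Final answer: 2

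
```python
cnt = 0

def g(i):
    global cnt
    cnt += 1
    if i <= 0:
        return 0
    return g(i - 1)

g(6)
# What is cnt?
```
Call trace:
g(i=6)
  g(i=5)
    g(i=4)
      g(i=3)
        g(i=2)
          g(i=1)
            g(i=0)
            -> return 0
          -> return 0
        -> return 0
      -> return 0
    -> return 0
  -> return 0
-> return 0

cnt is incremented once per call. g is entered once for each i = 6, 5, 4, 3, 2, 1, 0 (the i <= 0 call returns without recursing), i.e. 6 + 1 calls.
cnt = 7

Final answer: 7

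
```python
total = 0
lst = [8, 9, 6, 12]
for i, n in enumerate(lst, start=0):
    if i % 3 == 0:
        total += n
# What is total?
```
Trace:
  total=0
  total=8, i=0, n=8
  total=8, i=1, n=9
  total=8, i=2, n=6
  total=20, i=3, n=12

Final answer: 20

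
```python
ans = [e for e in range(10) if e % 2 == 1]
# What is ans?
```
Trace:
  e=0
  e=1
  e=2
  e=3
  e=4
  e=5
  e=6
  e=7
  e=8
  e=9
  ans=[1, 3, 5, 7, 9]

Final answer: [1, 3, 5, 7, 9]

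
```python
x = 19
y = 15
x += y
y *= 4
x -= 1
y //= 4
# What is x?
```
Trace:
  x=19
  x=19, y=15
  x=34, y=15
  x=34, y=60
  x=33, y=60
  x=33, y=15

Final answer: 33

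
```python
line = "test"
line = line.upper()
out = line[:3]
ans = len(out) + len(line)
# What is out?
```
Trace:
  line='test'
  line='TEST'
  line='TEST', out='TES'
  line='TEST', out='TES', ans=7

Final answer: 'TES'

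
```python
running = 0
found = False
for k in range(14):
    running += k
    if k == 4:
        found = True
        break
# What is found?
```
Trace:
  running=0
  running=0, found=False
  running=0, found=False, k=0
  running=1, found=False, k=1
  running=3, found=False, k=2
  running=6, found=False, k=3
  running=10, found=True, k=4

Final answer: True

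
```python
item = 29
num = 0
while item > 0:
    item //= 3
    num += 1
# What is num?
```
Trace:
  item=29
  item=29, num=0
  item=9, num=1
  item=3, num=2
  item=1, num=3
  item=0, num=4

Final answer: 4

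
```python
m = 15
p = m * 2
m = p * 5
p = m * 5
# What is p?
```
Trace:
  m=15
  m=15, p=30
  m=150, p=30
  m=150, p=750

Final answer: 750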